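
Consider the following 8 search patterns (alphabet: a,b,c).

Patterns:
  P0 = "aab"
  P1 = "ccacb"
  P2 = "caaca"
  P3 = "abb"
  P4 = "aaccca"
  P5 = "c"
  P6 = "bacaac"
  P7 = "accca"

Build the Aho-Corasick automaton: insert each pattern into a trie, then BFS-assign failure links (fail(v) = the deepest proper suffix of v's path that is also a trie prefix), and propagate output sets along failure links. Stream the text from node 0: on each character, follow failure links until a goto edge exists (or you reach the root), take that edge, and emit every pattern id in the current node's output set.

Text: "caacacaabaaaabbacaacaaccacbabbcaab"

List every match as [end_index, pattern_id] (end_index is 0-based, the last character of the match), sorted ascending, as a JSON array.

Build:
Trie nodes:
  n0 'ε': a→1 b→19 c→4
  n1 'a': a→2 b→13 c→25
  n2 'aa': b→3 c→15
  n3 'aab': ·  [P0 ends]
  n4 'c': a→9 c→5  [P5 ends]
  n5 'cc': a→6
  n6 'cca': c→7
  n7 'ccac': b→8
  n8 'ccacb': ·  [P1 ends]
  n9 'ca': a→10
  n10 'caa': c→11
  n11 'caac': a→12
  n12 'caaca': ·  [P2 ends]
  n13 'ab': b→14
  n14 'abb': ·  [P3 ends]
  n15 'aac': c→16
  n16 'aacc': c→17
  n17 'aaccc': a→18
  n18 'aaccca': ·  [P4 ends]
  n19 'b': a→20
  n20 'ba': c→21
  n21 'bac': a→22
  n22 'baca': a→23
  n23 'bacaa': c→24
  n24 'bacaac': ·  [P6 ends]
  n25 'ac': c→26
  n26 'acc': c→27
  n27 'accc': a→28
  n28 'accca': ·  [P7 ends]

BFS fail/out derivation:
  n1('a'): parent n0 fail=0; on 'a' 0 → fail=0;  out ∅∪∅=∅
  n4('c'): parent n0 fail=0; on 'c' 0 → fail=0;  out {5}∪∅={5}
  n19('b'): parent n0 fail=0; on 'b' 0 → fail=0;  out ∅∪∅=∅
  n2('aa'): parent n1 fail=0; on 'a' 0 → fail=1;  out ∅∪∅=∅
  n5('cc'): parent n4 fail=0; on 'c' 0 → fail=4;  out ∅∪{5}={5}
  n9('ca'): parent n4 fail=0; on 'a' 0 → fail=1;  out ∅∪∅=∅
  n13('ab'): parent n1 fail=0; on 'b' 0 → fail=19;  out ∅∪∅=∅
  n20('ba'): parent n19 fail=0; on 'a' 0 → fail=1;  out ∅∪∅=∅
  n25('ac'): parent n1 fail=0; on 'c' 0 → fail=4;  out ∅∪{5}={5}
  n3('aab'): parent n2 fail=1; on 'b' 1 → fail=13;  out {0}∪∅={0}
  n6('cca'): parent n5 fail=4; on 'a' 4 → fail=9;  out ∅∪∅=∅
  n10('caa'): parent n9 fail=1; on 'a' 1 → fail=2;  out ∅∪∅=∅
  n14('abb'): parent n13 fail=19; on 'b' 19→0 → fail=19;  out {3}∪∅={3}
  n15('aac'): parent n2 fail=1; on 'c' 1 → fail=25;  out ∅∪{5}={5}
  n21('bac'): parent n20 fail=1; on 'c' 1 → fail=25;  out ∅∪{5}={5}
  n26('acc'): parent n25 fail=4; on 'c' 4 → fail=5;  out ∅∪{5}={5}
  n7('ccac'): parent n6 fail=9; on 'c' 9→1 → fail=25;  out ∅∪{5}={5}
  n11('caac'): parent n10 fail=2; on 'c' 2 → fail=15;  out ∅∪{5}={5}
  n16('aacc'): parent n15 fail=25; on 'c' 25 → fail=26;  out ∅∪{5}={5}
  n22('baca'): parent n21 fail=25; on 'a' 25→4 → fail=9;  out ∅∪∅=∅
  n27('accc'): parent n26 fail=5; on 'c' 5→4 → fail=5;  out ∅∪{5}={5}
  n8('ccacb'): parent n7 fail=25; on 'b' 25→4→0 → fail=19;  out {1}∪∅={1}
  n12('caaca'): parent n11 fail=15; on 'a' 15→25→4 → fail=9;  out {2}∪∅={2}
  n17('aaccc'): parent n16 fail=26; on 'c' 26 → fail=27;  out ∅∪{5}={5}
  n23('bacaa'): parent n22 fail=9; on 'a' 9 → fail=10;  out ∅∪∅=∅
  n28('accca'): parent n27 fail=5; on 'a' 5 → fail=6;  out {7}∪∅={7}
  n18('aaccca'): parent n17 fail=27; on 'a' 27 → fail=28;  out {4}∪{7}={4,7}
  n24('bacaac'): parent n23 fail=10; on 'c' 10 → fail=11;  out {6}∪{5}={5,6}

Scan:
i=0 'c': node 0→4  → match P5@[0:0]
i=1 'a': node 4→9
i=2 'a': node 9→10
i=3 'c': node 10→11  → match P5@[3:3]
i=4 'a': node 11→12  → match P2@[0:4]
i=5 'c': node 12→25 (fail-walked)  → match P5@[5:5]
i=6 'a': node 25→9 (fail-walked)
i=7 'a': node 9→10
i=8 'b': node 10→3 (fail-walked)  → match P0@[6:8]
i=9 'a': node 3→20 (fail-walked)
i=10 'a': node 20→2 (fail-walked)
i=11 'a': node 2→2 (fail-walked)
i=12 'a': node 2→2 (fail-walked)
i=13 'b': node 2→3  → match P0@[11:13]
i=14 'b': node 3→14 (fail-walked)  → match P3@[12:14]
i=15 'a': node 14→20 (fail-walked)
i=16 'c': node 20→21  → match P5@[16:16]
i=17 'a': node 21→22
i=18 'a': node 22→23
i=19 'c': node 23→24  → match P5@[19:19],P6@[14:19]
i=20 'a': node 24→12 (fail-walked)  → match P2@[16:20]
i=21 'a': node 12→10 (fail-walked)
i=22 'c': node 10→11  → match P5@[22:22]
i=23 'c': node 11→16 (fail-walked)  → match P5@[23:23]
i=24 'a': node 16→6 (fail-walked)
i=25 'c': node 6→7  → match P5@[25:25]
i=26 'b': node 7→8  → match P1@[22:26]
i=27 'a': node 8→20 (fail-walked)
i=28 'b': node 20→13 (fail-walked)
i=29 'b': node 13→14  → match P3@[27:29]
i=30 'c': node 14→4 (fail-walked)  → match P5@[30:30]
i=31 'a': node 4→9
i=32 'a': node 9→10
i=33 'b': node 10→3 (fail-walked)  → match P0@[31:33]

Result: [[0,5],[3,5],[4,2],[5,5],[8,0],[13,0],[14,3],[16,5],[19,5],[19,6],[20,2],[22,5],[23,5],[25,5],[26,1],[29,3],[30,5],[33,0]]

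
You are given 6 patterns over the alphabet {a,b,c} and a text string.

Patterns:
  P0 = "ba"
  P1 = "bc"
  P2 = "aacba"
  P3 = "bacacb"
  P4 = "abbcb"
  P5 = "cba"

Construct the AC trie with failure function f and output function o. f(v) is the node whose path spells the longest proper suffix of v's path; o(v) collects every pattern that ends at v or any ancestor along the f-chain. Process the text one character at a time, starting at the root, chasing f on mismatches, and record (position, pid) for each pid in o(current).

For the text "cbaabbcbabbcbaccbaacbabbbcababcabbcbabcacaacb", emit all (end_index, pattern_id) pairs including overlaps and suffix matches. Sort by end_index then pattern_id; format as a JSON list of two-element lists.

Build automaton:
Trie (insert patterns):
  n0 'ε': a→4 b→1 c→17
  n1 'b': a→2 c→3
  n2 'ba': c→9  [P0 ends]
  n3 'bc': ·  [P1 ends]
  n4 'a': a→5 b→13
  n5 'aa': c→6
  n6 'aac': b→7
  n7 'aacb': a→8
  n8 'aacba': ·  [P2 ends]
  n9 'bac': a→10
  n10 'baca': c→11
  n11 'bacac': b→12
  n12 'bacacb': ·  [P3 ends]
  n13 'ab': b→14
  n14 'abb': c→15
  n15 'abbc': b→16
  n16 'abbcb': ·  [P4 ends]
  n17 'c': b→18
  n18 'cb': a→19
  n19 'cba': ·  [P5 ends]

BFS fail/out derivation:
  fail(1) 'b': from fail(0)=0 chase 'b': 0 ⇒ 0;  out=∅∪out(0)=∅
  fail(4) 'a': from fail(0)=0 chase 'a': 0 ⇒ 0;  out=∅∪out(0)=∅
  fail(17) 'c': from fail(0)=0 chase 'c': 0 ⇒ 0;  out=∅∪out(0)=∅
  fail(2) 'ba': from fail(1)=0 chase 'a': 0 ⇒ 4;  out={0}∪out(4)={0}
  fail(3) 'bc': from fail(1)=0 chase 'c': 0 ⇒ 17;  out={1}∪out(17)={1}
  fail(5) 'aa': from fail(4)=0 chase 'a': 0 ⇒ 4;  out=∅∪out(4)=∅
  fail(13) 'ab': from fail(4)=0 chase 'b': 0 ⇒ 1;  out=∅∪out(1)=∅
  fail(18) 'cb': from fail(17)=0 chase 'b': 0 ⇒ 1;  out=∅∪out(1)=∅
  fail(6) 'aac': from fail(5)=4 chase 'c': 4→0 ⇒ 17;  out=∅∪out(17)=∅
  fail(9) 'bac': from fail(2)=4 chase 'c': 4→0 ⇒ 17;  out=∅∪out(17)=∅
  fail(14) 'abb': from fail(13)=1 chase 'b': 1→0 ⇒ 1;  out=∅∪out(1)=∅
  fail(19) 'cba': from fail(18)=1 chase 'a': 1 ⇒ 2;  out={5}∪out(2)={0,5}
  fail(7) 'aacb': from fail(6)=17 chase 'b': 17 ⇒ 18;  out=∅∪out(18)=∅
  fail(10) 'baca': from fail(9)=17 chase 'a': 17→0 ⇒ 4;  out=∅∪out(4)=∅
  fail(15) 'abbc': from fail(14)=1 chase 'c': 1 ⇒ 3;  out=∅∪out(3)={1}
  fail(8) 'aacba': from fail(7)=18 chase 'a': 18 ⇒ 19;  out={2}∪out(19)={0,2,5}
  fail(11) 'bacac': from fail(10)=4 chase 'c': 4→0 ⇒ 17;  out=∅∪out(17)=∅
  fail(16) 'abbcb': from fail(15)=3 chase 'b': 3→17 ⇒ 18;  out={4}∪out(18)={4}
  fail(12) 'bacacb': from fail(11)=17 chase 'b': 17 ⇒ 18;  out={3}∪out(18)={3}

Scan:
i=0 'c': node 0→17
i=1 'b': node 17→18
i=2 'a': node 18→19  emit P0@[1:2],P5@[0:2]
i=3 'a': node 19→5 (via fail)
i=4 'b': node 5→13 (via fail)
i=5 'b': node 13→14
i=6 'c': node 14→15  emit P1@[5:6]
i=7 'b': node 15→16  emit P4@[3:7]
i=8 'a': node 16→19 (via fail)  emit P0@[7:8],P5@[6:8]
i=9 'b': node 19→13 (via fail)
i=10 'b': node 13→14
i=11 'c': node 14→15  emit P1@[10:11]
i=12 'b': node 15→16  emit P4@[8:12]
i=13 'a': node 16→19 (via fail)  emit P0@[12:13],P5@[11:13]
i=14 'c': node 19→9 (via fail)
i=15 'c': node 9→17 (via fail)
i=16 'b': node 17→18
i=17 'a': node 18→19  emit P0@[16:17],P5@[15:17]
i=18 'a': node 19→5 (via fail)
i=19 'c': node 5→6
i=20 'b': node 6→7
i=21 'a': node 7→8  emit P0@[20:21],P2@[17:21],P5@[19:21]
i=22 'b': node 8→13 (via fail)
i=23 'b': node 13→14
i=24 'b': node 14→1 (via fail)
i=25 'c': node 1→3  emit P1@[24:25]
i=26 'a': node 3→4 (via fail)
i=27 'b': node 4→13
i=28 'a': node 13→2 (via fail)  emit P0@[27:28]
i=29 'b': node 2→13 (via fail)
i=30 'c': node 13→3 (via fail)  emit P1@[29:30]
i=31 'a': node 3→4 (via fail)
i=32 'b': node 4→13
i=33 'b': node 13→14
i=34 'c': node 14→15  emit P1@[33:34]
i=35 'b': node 15→16  emit P4@[31:35]
i=36 'a': node 16→19 (via fail)  emit P0@[35:36],P5@[34:36]
i=37 'b': node 19→13 (via fail)
i=38 'c': node 13→3 (via fail)  emit P1@[37:38]
i=39 'a': node 3→4 (via fail)
i=40 'c': node 4→17 (via fail)
i=41 'a': node 17→4 (via fail)
i=42 'a': node 4→5
i=43 'c': node 5→6
i=44 'b': node 6→7

Matches: [[2,0],[2,5],[6,1],[7,4],[8,0],[8,5],[11,1],[12,4],[13,0],[13,5],[17,0],[17,5],[21,0],[21,2],[21,5],[25,1],[28,0],[30,1],[34,1],[35,4],[36,0],[36,5],[38,1]]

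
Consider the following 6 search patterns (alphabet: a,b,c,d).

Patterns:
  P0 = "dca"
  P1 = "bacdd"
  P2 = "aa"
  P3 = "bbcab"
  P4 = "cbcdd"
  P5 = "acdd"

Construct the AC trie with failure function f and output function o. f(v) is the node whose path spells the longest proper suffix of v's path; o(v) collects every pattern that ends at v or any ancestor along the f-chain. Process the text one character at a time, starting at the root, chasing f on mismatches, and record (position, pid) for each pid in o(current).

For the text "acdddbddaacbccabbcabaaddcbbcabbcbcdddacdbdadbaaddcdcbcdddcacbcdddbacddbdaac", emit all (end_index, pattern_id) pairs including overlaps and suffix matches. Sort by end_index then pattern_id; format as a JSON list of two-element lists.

Construct AC machine:
Trie (insert patterns):
  0='ε' goto a→9 b→4 c→15 d→1
  1='d' goto c→2
  2='dc' goto a→3
  3='dca' goto ·  [P0 ends]
  4='b' goto a→5 b→11
  5='ba' goto c→6
  6='bac' goto d→7
  7='bacd' goto d→8
  8='bacdd' goto ·  [P1 ends]
  9='a' goto a→10 c→20
  10='aa' goto ·  [P2 ends]
  11='bb' goto c→12
  12='bbc' goto a→13
  13='bbca' goto b→14
  14='bbcab' goto ·  [P3 ends]
  15='c' goto b→16
  16='cb' goto c→17
  17='cbc' goto d→18
  18='cbcd' goto d→19
  19='cbcdd' goto ·  [P4 ends]
  20='ac' goto d→21
  21='acd' goto d→22
  22='acdd' goto ·  [P5 ends]

Failure links (BFS by depth):
  n1('d'): parent n0 fail=0; on 'd' 0 → fail=0;  out ∅∪∅=∅
  n4('b'): parent n0 fail=0; on 'b' 0 → fail=0;  out ∅∪∅=∅
  n9('a'): parent n0 fail=0; on 'a' 0 → fail=0;  out ∅∪∅=∅
  n15('c'): parent n0 fail=0; on 'c' 0 → fail=0;  out ∅∪∅=∅
  n2('dc'): parent n1 fail=0; on 'c' 0 → fail=15;  out ∅∪∅=∅
  n5('ba'): parent n4 fail=0; on 'a' 0 → fail=9;  out ∅∪∅=∅
  n10('aa'): parent n9 fail=0; on 'a' 0 → fail=9;  out {2}∪∅={2}
  n11('bb'): parent n4 fail=0; on 'b' 0 → fail=4;  out ∅∪∅=∅
  n16('cb'): parent n15 fail=0; on 'b' 0 → fail=4;  out ∅∪∅=∅
  n20('ac'): parent n9 fail=0; on 'c' 0 → fail=15;  out ∅∪∅=∅
  n3('dca'): parent n2 fail=15; on 'a' 15→0 → fail=9;  out {0}∪∅={0}
  n6('bac'): parent n5 fail=9; on 'c' 9 → fail=20;  out ∅∪∅=∅
  n12('bbc'): parent n11 fail=4; on 'c' 4→0 → fail=15;  out ∅∪∅=∅
  n17('cbc'): parent n16 fail=4; on 'c' 4→0 → fail=15;  out ∅∪∅=∅
  n21('acd'): parent n20 fail=15; on 'd' 15→0 → fail=1;  out ∅∪∅=∅
  n7('bacd'): parent n6 fail=20; on 'd' 20 → fail=21;  out ∅∪∅=∅
  n13('bbca'): parent n12 fail=15; on 'a' 15→0 → fail=9;  out ∅∪∅=∅
  n18('cbcd'): parent n17 fail=15; on 'd' 15→0 → fail=1;  out ∅∪∅=∅
  n22('acdd'): parent n21 fail=1; on 'd' 1→0 → fail=1;  out {5}∪∅={5}
  n8('bacdd'): parent n7 fail=21; on 'd' 21 → fail=22;  out {1}∪{5}={1,5}
  n14('bbcab'): parent n13 fail=9; on 'b' 9→0 → fail=4;  out {3}∪∅={3}
  n19('cbcdd'): parent n18 fail=1; on 'd' 1→0 → fail=1;  out {4}∪∅={4}

Run:
pos 0 'a': at 9
pos 1 'c': at 20
pos 2 'd': at 21
pos 3 'd': at 22  emit P5@[0:3]
pos 4 'd': at 1 (fail-walked)
pos 5 'b': at 4 (fail-walked)
pos 6 'd': at 1 (fail-walked)
pos 7 'd': at 1 (fail-walked)
pos 8 'a': at 9 (fail-walked)
pos 9 'a': at 10  emit P2@[8:9]
pos 10 'c': at 20 (fail-walked)
pos 11 'b': at 16 (fail-walked)
pos 12 'c': at 17
pos 13 'c': at 15 (fail-walked)
pos 14 'a': at 9 (fail-walked)
pos 15 'b': at 4 (fail-walked)
pos 16 'b': at 11
pos 17 'c': at 12
pos 18 'a': at 13
pos 19 'b': at 14  emit P3@[15:19]
pos 20 'a': at 5 (fail-walked)
pos 21 'a': at 10 (fail-walked)  emit P2@[20:21]
pos 22 'd': at 1 (fail-walked)
pos 23 'd': at 1 (fail-walked)
pos 24 'c': at 2
pos 25 'b': at 16 (fail-walked)
pos 26 'b': at 11 (fail-walked)
pos 27 'c': at 12
pos 28 'a': at 13
pos 29 'b': at 14  emit P3@[25:29]
pos 30 'b': at 11 (fail-walked)
pos 31 'c': at 12
pos 32 'b': at 16 (fail-walked)
pos 33 'c': at 17
pos 34 'd': at 18
pos 35 'd': at 19  emit P4@[31:35]
pos 36 'd': at 1 (fail-walked)
pos 37 'a': at 9 (fail-walked)
pos 38 'c': at 20
pos 39 'd': at 21
pos 40 'b': at 4 (fail-walked)
pos 41 'd': at 1 (fail-walked)
pos 42 'a': at 9 (fail-walked)
pos 43 'd': at 1 (fail-walked)
pos 44 'b': at 4 (fail-walked)
pos 45 'a': at 5
pos 46 'a': at 10 (fail-walked)  emit P2@[45:46]
pos 47 'd': at 1 (fail-walked)
pos 48 'd': at 1 (fail-walked)
pos 49 'c': at 2
pos 50 'd': at 1 (fail-walked)
pos 51 'c': at 2
pos 52 'b': at 16 (fail-walked)
pos 53 'c': at 17
pos 54 'd': at 18
pos 55 'd': at 19  emit P4@[51:55]
pos 56 'd': at 1 (fail-walked)
pos 57 'c': at 2
pos 58 'a': at 3  emit P0@[56:58]
pos 59 'c': at 20 (fail-walked)
pos 60 'b': at 16 (fail-walked)
pos 61 'c': at 17
pos 62 'd': at 18
pos 63 'd': at 19  emit P4@[59:63]
pos 64 'd': at 1 (fail-walked)
pos 65 'b': at 4 (fail-walked)
pos 66 'a': at 5
pos 67 'c': at 6
pos 68 'd': at 7
pos 69 'd': at 8  emit P1@[65:69],P5@[66:69]
pos 70 'b': at 4 (fail-walked)
pos 71 'd': at 1 (fail-walked)
pos 72 'a': at 9 (fail-walked)
pos 73 'a': at 10  emit P2@[72:73]
pos 74 'c': at 20 (fail-walked)

All matches (sorted): [[3,5],[9,2],[19,3],[21,2],[29,3],[35,4],[46,2],[55,4],[58,0],[63,4],[69,1],[69,5],[73,2]]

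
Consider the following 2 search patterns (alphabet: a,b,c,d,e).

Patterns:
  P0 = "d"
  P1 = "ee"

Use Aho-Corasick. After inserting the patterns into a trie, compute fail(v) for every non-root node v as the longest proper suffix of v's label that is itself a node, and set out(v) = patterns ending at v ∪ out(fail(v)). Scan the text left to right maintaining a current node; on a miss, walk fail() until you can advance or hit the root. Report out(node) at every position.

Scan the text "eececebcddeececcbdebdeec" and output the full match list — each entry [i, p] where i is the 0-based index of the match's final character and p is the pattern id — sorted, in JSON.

Build:
Trie (insert patterns):
  n0 'ε': d→1 e→2
  n1 'd': ·  ←P0
  n2 'e': e→3
  n3 'ee': ·  ←P1

Failure links (BFS by depth):
  n1('d'): parent n0 fail=0; on 'd' 0 → fail=0;  out {0}∪∅={0}
  n2('e'): parent n0 fail=0; on 'e' 0 → fail=0;  out ∅∪∅=∅
  n3('ee'): parent n2 fail=0; on 'e' 0 → fail=2;  out {1}∪∅={1}

Scan:
pos 0 'e': at 2
pos 1 'e': at 3  emit P1@[0:1]
pos 2 'c': at 0 ·f
pos 3 'e': at 2
pos 4 'c': at 0 ·f
pos 5 'e': at 2
pos 6 'b': at 0 ·f
pos 7 'c': at 0
pos 8 'd': at 1  emit P0@[8:8]
pos 9 'd': at 1 ·f  emit P0@[9:9]
pos 10 'e': at 2 ·f
pos 11 'e': at 3  emit P1@[10:11]
pos 12 'c': at 0 ·f
pos 13 'e': at 2
pos 14 'c': at 0 ·f
pos 15 'c': at 0
pos 16 'b': at 0
pos 17 'd': at 1  emit P0@[17:17]
pos 18 'e': at 2 ·f
pos 19 'b': at 0 ·f
pos 20 'd': at 1  emit P0@[20:20]
pos 21 'e': at 2 ·f
pos 22 'e': at 3  emit P1@[21:22]
pos 23 'c': at 0 ·f

All matches (sorted): [[1,1],[8,0],[9,0],[11,1],[17,0],[20,0],[22,1]]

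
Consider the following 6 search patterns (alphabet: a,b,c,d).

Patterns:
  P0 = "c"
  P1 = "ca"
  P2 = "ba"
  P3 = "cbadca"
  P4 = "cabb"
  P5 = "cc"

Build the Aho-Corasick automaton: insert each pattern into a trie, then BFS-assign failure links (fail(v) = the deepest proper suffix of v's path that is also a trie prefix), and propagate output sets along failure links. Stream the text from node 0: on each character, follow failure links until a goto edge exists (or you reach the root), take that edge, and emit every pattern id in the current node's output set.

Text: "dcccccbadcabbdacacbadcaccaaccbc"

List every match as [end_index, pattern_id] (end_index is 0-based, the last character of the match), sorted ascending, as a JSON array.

Build:
Trie nodes:
  0='ε' goto b→3 c→1
  1='c' goto a→2 b→5 c→12  ←P0
  2='ca' goto b→10  ←P1
  3='b' goto a→4
  4='ba' goto ·  ←P2
  5='cb' goto a→6
  6='cba' goto d→7
  7='cbad' goto c→8
  8='cbadc' goto a→9
  9='cbadca' goto ·  ←P3
  10='cab' goto b→11
  11='cabb' goto ·  ←P4
  12='cc' goto ·  ←P5

Failure links (BFS by depth):
  fail(1) 'c': from fail(0)=0 chase 'c': 0 ⇒ 0;  out={0}∪out(0)={0}
  fail(3) 'b': from fail(0)=0 chase 'b': 0 ⇒ 0;  out=∅∪out(0)=∅
  fail(2) 'ca': from fail(1)=0 chase 'a': 0 ⇒ 0;  out={1}∪out(0)={1}
  fail(4) 'ba': from fail(3)=0 chase 'a': 0 ⇒ 0;  out={2}∪out(0)={2}
  fail(5) 'cb': from fail(1)=0 chase 'b': 0 ⇒ 3;  out=∅∪out(3)=∅
  fail(12) 'cc': from fail(1)=0 chase 'c': 0 ⇒ 1;  out={5}∪out(1)={0,5}
  fail(6) 'cba': from fail(5)=3 chase 'a': 3 ⇒ 4;  out=∅∪out(4)={2}
  fail(10) 'cab': from fail(2)=0 chase 'b': 0 ⇒ 3;  out=∅∪out(3)=∅
  fail(7) 'cbad': from fail(6)=4 chase 'd': 4→0 ⇒ 0;  out=∅∪out(0)=∅
  fail(11) 'cabb': from fail(10)=3 chase 'b': 3→0 ⇒ 3;  out={4}∪out(3)={4}
  fail(8) 'cbadc': from fail(7)=0 chase 'c': 0 ⇒ 1;  out=∅∪out(1)={0}
  fail(9) 'cbadca': from fail(8)=1 chase 'a': 1 ⇒ 2;  out={3}∪out(2)={1,3}

Text stream:
pos 0 'd': at 0
pos 1 'c': at 1  emit P0@[1:1]
pos 2 'c': at 12  emit P0@[2:2],P5@[1:2]
pos 3 'c': at 12 ·f  emit P0@[3:3],P5@[2:3]
pos 4 'c': at 12 ·f  emit P0@[4:4],P5@[3:4]
pos 5 'c': at 12 ·f  emit P0@[5:5],P5@[4:5]
pos 6 'b': at 5 ·f
pos 7 'a': at 6  emit P2@[6:7]
pos 8 'd': at 7
pos 9 'c': at 8  emit P0@[9:9]
pos 10 'a': at 9  emit P1@[9:10],P3@[5:10]
pos 11 'b': at 10 ·f
pos 12 'b': at 11  emit P4@[9:12]
pos 13 'd': at 0 ·f
pos 14 'a': at 0
pos 15 'c': at 1  emit P0@[15:15]
pos 16 'a': at 2  emit P1@[15:16]
pos 17 'c': at 1 ·f  emit P0@[17:17]
pos 18 'b': at 5
pos 19 'a': at 6  emit P2@[18:19]
pos 20 'd': at 7
pos 21 'c': at 8  emit P0@[21:21]
pos 22 'a': at 9  emit P1@[21:22],P3@[17:22]
pos 23 'c': at 1 ·f  emit P0@[23:23]
pos 24 'c': at 12  emit P0@[24:24],P5@[23:24]
pos 25 'a': at 2 ·f  emit P1@[24:25]
pos 26 'a': at 0 ·f
pos 27 'c': at 1  emit P0@[27:27]
pos 28 'c': at 12  emit P0@[28:28],P5@[27:28]
pos 29 'b': at 5 ·f
pos 30 'c': at 1 ·f  emit P0@[30:30]

Matches: [[1,0],[2,0],[2,5],[3,0],[3,5],[4,0],[4,5],[5,0],[5,5],[7,2],[9,0],[10,1],[10,3],[12,4],[15,0],[16,1],[17,0],[19,2],[21,0],[22,1],[22,3],[23,0],[24,0],[24,5],[25,1],[27,0],[28,0],[28,5],[30,0]]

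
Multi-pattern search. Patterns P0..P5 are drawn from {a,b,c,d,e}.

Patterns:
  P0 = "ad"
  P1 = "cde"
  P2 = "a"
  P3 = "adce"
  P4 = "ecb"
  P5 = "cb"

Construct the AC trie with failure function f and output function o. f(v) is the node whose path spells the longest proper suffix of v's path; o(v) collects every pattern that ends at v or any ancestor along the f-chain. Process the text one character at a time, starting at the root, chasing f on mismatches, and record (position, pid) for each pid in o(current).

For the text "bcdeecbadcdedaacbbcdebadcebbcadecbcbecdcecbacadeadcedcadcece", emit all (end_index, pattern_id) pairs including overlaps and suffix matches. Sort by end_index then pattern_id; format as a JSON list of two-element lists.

Build:
Trie (insert patterns):
  n0 'ε': a→1 c→3 e→8
  n1 'a': d→2  ←P2
  n2 'ad': c→6  ←P0
  n3 'c': b→11 d→4
  n4 'cd': e→5
  n5 'cde': ·  ←P1
  n6 'adc': e→7
  n7 'adce': ·  ←P3
  n8 'e': c→9
  n9 'ec': b→10
  n10 'ecb': ·  ←P4
  n11 'cb': ·  ←P5

Failure links (BFS by depth):
  fail(1) 'a': from fail(0)=0 chase 'a': 0 ⇒ 0;  out={2}∪out(0)={2}
  fail(3) 'c': from fail(0)=0 chase 'c': 0 ⇒ 0;  out=∅∪out(0)=∅
  fail(8) 'e': from fail(0)=0 chase 'e': 0 ⇒ 0;  out=∅∪out(0)=∅
  fail(2) 'ad': from fail(1)=0 chase 'd': 0 ⇒ 0;  out={0}∪out(0)={0}
  fail(4) 'cd': from fail(3)=0 chase 'd': 0 ⇒ 0;  out=∅∪out(0)=∅
  fail(9) 'ec': from fail(8)=0 chase 'c': 0 ⇒ 3;  out=∅∪out(3)=∅
  fail(11) 'cb': from fail(3)=0 chase 'b': 0 ⇒ 0;  out={5}∪out(0)={5}
  fail(5) 'cde': from fail(4)=0 chase 'e': 0 ⇒ 8;  out={1}∪out(8)={1}
  fail(6) 'adc': from fail(2)=0 chase 'c': 0 ⇒ 3;  out=∅∪out(3)=∅
  fail(10) 'ecb': from fail(9)=3 chase 'b': 3 ⇒ 11;  out={4}∪out(11)={4,5}
  fail(7) 'adce': from fail(6)=3 chase 'e': 3→0 ⇒ 8;  out={3}∪out(8)={3}

Scan:
pos 0 'b': at 0
pos 1 'c': at 3
pos 2 'd': at 4
pos 3 'e': at 5  emit P1@[1:3]
pos 4 'e': at 8 ·f
pos 5 'c': at 9
pos 6 'b': at 10  emit P4@[4:6],P5@[5:6]
pos 7 'a': at 1 ·f  emit P2@[7:7]
pos 8 'd': at 2  emit P0@[7:8]
pos 9 'c': at 6
pos 10 'd': at 4 ·f
pos 11 'e': at 5  emit P1@[9:11]
pos 12 'd': at 0 ·f
pos 13 'a': at 1  emit P2@[13:13]
pos 14 'a': at 1 ·f  emit P2@[14:14]
pos 15 'c': at 3 ·f
pos 16 'b': at 11  emit P5@[15:16]
pos 17 'b': at 0 ·f
pos 18 'c': at 3
pos 19 'd': at 4
pos 20 'e': at 5  emit P1@[18:20]
pos 21 'b': at 0 ·f
pos 22 'a': at 1  emit P2@[22:22]
pos 23 'd': at 2  emit P0@[22:23]
pos 24 'c': at 6
pos 25 'e': at 7  emit P3@[22:25]
pos 26 'b': at 0 ·f
pos 27 'b': at 0
pos 28 'c': at 3
pos 29 'a': at 1 ·f  emit P2@[29:29]
pos 30 'd': at 2  emit P0@[29:30]
pos 31 'e': at 8 ·f
pos 32 'c': at 9
pos 33 'b': at 10  emit P4@[31:33],P5@[32:33]
pos 34 'c': at 3 ·f
pos 35 'b': at 11  emit P5@[34:35]
pos 36 'e': at 8 ·f
pos 37 'c': at 9
pos 38 'd': at 4 ·f
pos 39 'c': at 3 ·f
pos 40 'e': at 8 ·f
pos 41 'c': at 9
pos 42 'b': at 10  emit P4@[40:42],P5@[41:42]
pos 43 'a': at 1 ·f  emit P2@[43:43]
pos 44 'c': at 3 ·f
pos 45 'a': at 1 ·f  emit P2@[45:45]
pos 46 'd': at 2  emit P0@[45:46]
pos 47 'e': at 8 ·f
pos 48 'a': at 1 ·f  emit P2@[48:48]
pos 49 'd': at 2  emit P0@[48:49]
pos 50 'c': at 6
pos 51 'e': at 7  emit P3@[48:51]
pos 52 'd': at 0 ·f
pos 53 'c': at 3
pos 54 'a': at 1 ·f  emit P2@[54:54]
pos 55 'd': at 2  emit P0@[54:55]
pos 56 'c': at 6
pos 57 'e': at 7  emit P3@[54:57]
pos 58 'c': at 9 ·f
pos 59 'e': at 8 ·f

All matches (sorted): [[3,1],[6,4],[6,5],[7,2],[8,0],[11,1],[13,2],[14,2],[16,5],[20,1],[22,2],[23,0],[25,3],[29,2],[30,0],[33,4],[33,5],[35,5],[42,4],[42,5],[43,2],[45,2],[46,0],[48,2],[49,0],[51,3],[54,2],[55,0],[57,3]]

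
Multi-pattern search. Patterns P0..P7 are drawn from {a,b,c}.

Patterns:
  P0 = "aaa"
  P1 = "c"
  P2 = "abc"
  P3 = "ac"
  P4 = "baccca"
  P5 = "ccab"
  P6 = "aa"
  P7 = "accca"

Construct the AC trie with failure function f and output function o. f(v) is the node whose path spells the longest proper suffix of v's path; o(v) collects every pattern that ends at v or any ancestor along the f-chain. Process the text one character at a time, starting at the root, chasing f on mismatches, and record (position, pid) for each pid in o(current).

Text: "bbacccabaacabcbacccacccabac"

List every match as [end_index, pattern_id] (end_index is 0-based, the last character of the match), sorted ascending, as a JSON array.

Construct AC machine:
Trie (insert patterns):
  n0 'ε': a→1 b→8 c→4
  n1 'a': a→2 b→5 c→7
  n2 'aa': a→3  ←P6
  n3 'aaa': ·  ←P0
  n4 'c': c→14  ←P1
  n5 'ab': c→6
  n6 'abc': ·  ←P2
  n7 'ac': c→17  ←P3
  n8 'b': a→9
  n9 'ba': c→10
  n10 'bac': c→11
  n11 'bacc': c→12
  n12 'baccc': a→13
  n13 'baccca': ·  ←P4
  n14 'cc': a→15
  n15 'cca': b→16
  n16 'ccab': ·  ←P5
  n17 'acc': c→18
  n18 'accc': a→19
  n19 'accca': ·  ←P7

Failure links (BFS by depth):
  n1('a'): parent n0 fail=0; on 'a' 0 → fail=0;  out ∅∪∅=∅
  n4('c'): parent n0 fail=0; on 'c' 0 → fail=0;  out {1}∪∅={1}
  n8('b'): parent n0 fail=0; on 'b' 0 → fail=0;  out ∅∪∅=∅
  n2('aa'): parent n1 fail=0; on 'a' 0 → fail=1;  out {6}∪∅={6}
  n5('ab'): parent n1 fail=0; on 'b' 0 → fail=8;  out ∅∪∅=∅
  n7('ac'): parent n1 fail=0; on 'c' 0 → fail=4;  out {3}∪{1}={1,3}
  n9('ba'): parent n8 fail=0; on 'a' 0 → fail=1;  out ∅∪∅=∅
  n14('cc'): parent n4 fail=0; on 'c' 0 → fail=4;  out ∅∪{1}={1}
  n3('aaa'): parent n2 fail=1; on 'a' 1 → fail=2;  out {0}∪{6}={0,6}
  n6('abc'): parent n5 fail=8; on 'c' 8→0 → fail=4;  out {2}∪{1}={1,2}
  n10('bac'): parent n9 fail=1; on 'c' 1 → fail=7;  out ∅∪{1,3}={1,3}
  n15('cca'): parent n14 fail=4; on 'a' 4→0 → fail=1;  out ∅∪∅=∅
  n17('acc'): parent n7 fail=4; on 'c' 4 → fail=14;  out ∅∪{1}={1}
  n11('bacc'): parent n10 fail=7; on 'c' 7 → fail=17;  out ∅∪{1}={1}
  n16('ccab'): parent n15 fail=1; on 'b' 1 → fail=5;  out {5}∪∅={5}
  n18('accc'): parent n17 fail=14; on 'c' 14→4 → fail=14;  out ∅∪{1}={1}
  n12('baccc'): parent n11 fail=17; on 'c' 17 → fail=18;  out ∅∪{1}={1}
  n19('accca'): parent n18 fail=14; on 'a' 14 → fail=15;  out {7}∪∅={7}
  n13('baccca'): parent n12 fail=18; on 'a' 18 → fail=19;  out {4}∪{7}={4,7}

Scan:
i=0 'b': node 0→8
i=1 'b': node 8→8 ·f
i=2 'a': node 8→9
i=3 'c': node 9→10  ** P1@[3:3],P3@[2:3]
i=4 'c': node 10→11  ** P1@[4:4]
i=5 'c': node 11→12  ** P1@[5:5]
i=6 'a': node 12→13  ** P4@[1:6],P7@[2:6]
i=7 'b': node 13→16 ·f  ** P5@[4:7]
i=8 'a': node 16→9 ·f
i=9 'a': node 9→2 ·f  ** P6@[8:9]
i=10 'c': node 2→7 ·f  ** P1@[10:10],P3@[9:10]
i=11 'a': node 7→1 ·f
i=12 'b': node 1→5
i=13 'c': node 5→6  ** P1@[13:13],P2@[11:13]
i=14 'b': node 6→8 ·f
i=15 'a': node 8→9
i=16 'c': node 9→10  ** P1@[16:16],P3@[15:16]
i=17 'c': node 10→11  ** P1@[17:17]
i=18 'c': node 11→12  ** P1@[18:18]
i=19 'a': node 12→13  ** P4@[14:19],P7@[15:19]
i=20 'c': node 13→7 ·f  ** P1@[20:20],P3@[19:20]
i=21 'c': node 7→17  ** P1@[21:21]
i=22 'c': node 17→18  ** P1@[22:22]
i=23 'a': node 18→19  ** P7@[19:23]
i=24 'b': node 19→16 ·f  ** P5@[21:24]
i=25 'a': node 16→9 ·f
i=26 'c': node 9→10  ** P1@[26:26],P3@[25:26]

All matches (sorted): [[3,1],[3,3],[4,1],[5,1],[6,4],[6,7],[7,5],[9,6],[10,1],[10,3],[13,1],[13,2],[16,1],[16,3],[17,1],[18,1],[19,4],[19,7],[20,1],[20,3],[21,1],[22,1],[23,7],[24,5],[26,1],[26,3]]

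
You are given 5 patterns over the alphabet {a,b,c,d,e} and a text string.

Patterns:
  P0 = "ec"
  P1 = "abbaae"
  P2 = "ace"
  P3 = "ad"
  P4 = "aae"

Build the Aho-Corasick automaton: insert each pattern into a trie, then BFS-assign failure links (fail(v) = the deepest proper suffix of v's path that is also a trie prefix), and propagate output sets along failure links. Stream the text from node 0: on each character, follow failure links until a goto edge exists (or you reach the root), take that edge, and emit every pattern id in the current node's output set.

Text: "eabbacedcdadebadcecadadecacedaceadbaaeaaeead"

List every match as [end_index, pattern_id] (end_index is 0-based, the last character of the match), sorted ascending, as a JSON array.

Build automaton:
Trie (insert patterns):
  n0 'ε': a→3 e→1
  n1 'e': c→2
  n2 'ec': ·  [P0 ends]
  n3 'a': a→12 b→4 c→9 d→11
  n4 'ab': b→5
  n5 'abb': a→6
  n6 'abba': a→7
  n7 'abbaa': e→8
  n8 'abbaae': ·  [P1 ends]
  n9 'ac': e→10
  n10 'ace': ·  [P2 ends]
  n11 'ad': ·  [P3 ends]
  n12 'aa': e→13
  n13 'aae': ·  [P4 ends]

Failure links (BFS by depth):
  n1('e'): parent n0 fail=0; on 'e' 0 → fail=0;  out ∅∪∅=∅
  n3('a'): parent n0 fail=0; on 'a' 0 → fail=0;  out ∅∪∅=∅
  n2('ec'): parent n1 fail=0; on 'c' 0 → fail=0;  out {0}∪∅={0}
  n4('ab'): parent n3 fail=0; on 'b' 0 → fail=0;  out ∅∪∅=∅
  n9('ac'): parent n3 fail=0; on 'c' 0 → fail=0;  out ∅∪∅=∅
  n11('ad'): parent n3 fail=0; on 'd' 0 → fail=0;  out {3}∪∅={3}
  n12('aa'): parent n3 fail=0; on 'a' 0 → fail=3;  out ∅∪∅=∅
  n5('abb'): parent n4 fail=0; on 'b' 0 → fail=0;  out ∅∪∅=∅
  n10('ace'): parent n9 fail=0; on 'e' 0 → fail=1;  out {2}∪∅={2}
  n13('aae'): parent n12 fail=3; on 'e' 3→0 → fail=1;  out {4}∪∅={4}
  n6('abba'): parent n5 fail=0; on 'a' 0 → fail=3;  out ∅∪∅=∅
  n7('abbaa'): parent n6 fail=3; on 'a' 3 → fail=12;  out ∅∪∅=∅
  n8('abbaae'): parent n7 fail=12; on 'e' 12 → fail=13;  out {1}∪{4}={1,4}

Text stream:
i=0 'e': node 0→1
i=1 'a': node 1→3 (via fail)
i=2 'b': node 3→4
i=3 'b': node 4→5
i=4 'a': node 5→6
i=5 'c': node 6→9 (via fail)
i=6 'e': node 9→10  ** P2@[4:6]
i=7 'd': node 10→0 (via fail)
i=8 'c': node 0→0
i=9 'd': node 0→0
i=10 'a': node 0→3
i=11 'd': node 3→11  ** P3@[10:11]
i=12 'e': node 11→1 (via fail)
i=13 'b': node 1→0 (via fail)
i=14 'a': node 0→3
i=15 'd': node 3→11  ** P3@[14:15]
i=16 'c': node 11→0 (via fail)
i=17 'e': node 0→1
i=18 'c': node 1→2  ** P0@[17:18]
i=19 'a': node 2→3 (via fail)
i=20 'd': node 3→11  ** P3@[19:20]
i=21 'a': node 11→3 (via fail)
i=22 'd': node 3→11  ** P3@[21:22]
i=23 'e': node 11→1 (via fail)
i=24 'c': node 1→2  ** P0@[23:24]
i=25 'a': node 2→3 (via fail)
i=26 'c': node 3→9
i=27 'e': node 9→10  ** P2@[25:27]
i=28 'd': node 10→0 (via fail)
i=29 'a': node 0→3
i=30 'c': node 3→9
i=31 'e': node 9→10  ** P2@[29:31]
i=32 'a': node 10→3 (via fail)
i=33 'd': node 3→11  ** P3@[32:33]
i=34 'b': node 11→0 (via fail)
i=35 'a': node 0→3
i=36 'a': node 3→12
i=37 'e': node 12→13  ** P4@[35:37]
i=38 'a': node 13→3 (via fail)
i=39 'a': node 3→12
i=40 'e': node 12→13  ** P4@[38:40]
i=41 'e': node 13→1 (via fail)
i=42 'a': node 1→3 (via fail)
i=43 'd': node 3→11  ** P3@[42:43]

Matches: [[6,2],[11,3],[15,3],[18,0],[20,3],[22,3],[24,0],[27,2],[31,2],[33,3],[37,4],[40,4],[43,3]]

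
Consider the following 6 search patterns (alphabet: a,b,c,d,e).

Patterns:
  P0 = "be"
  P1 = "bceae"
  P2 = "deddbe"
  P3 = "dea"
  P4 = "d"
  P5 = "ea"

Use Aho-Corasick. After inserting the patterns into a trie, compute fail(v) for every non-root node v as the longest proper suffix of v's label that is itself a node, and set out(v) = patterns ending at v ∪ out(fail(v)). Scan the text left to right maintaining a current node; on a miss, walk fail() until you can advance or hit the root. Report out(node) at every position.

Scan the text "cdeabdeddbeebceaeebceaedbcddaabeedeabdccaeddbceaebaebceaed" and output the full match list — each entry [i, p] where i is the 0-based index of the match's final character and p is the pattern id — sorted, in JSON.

Build:
Trie nodes:
  n0 'ε': b→1 d→7 e→14
  n1 'b': c→3 e→2
  n2 'be': ·  ←P0
  n3 'bc': e→4
  n4 'bce': a→5
  n5 'bcea': e→6
  n6 'bceae': ·  ←P1
  n7 'd': e→8  ←P4
  n8 'de': a→13 d→9
  n9 'ded': d→10
  n10 'dedd': b→11
  n11 'deddb': e→12
  n12 'deddbe': ·  ←P2
  n13 'dea': ·  ←P3
  n14 'e': a→15
  n15 'ea': ·  ←P5

BFS fail/out derivation:
  fail(1) 'b': from fail(0)=0 chase 'b': 0 ⇒ 0;  out=∅∪out(0)=∅
  fail(7) 'd': from fail(0)=0 chase 'd': 0 ⇒ 0;  out={4}∪out(0)={4}
  fail(14) 'e': from fail(0)=0 chase 'e': 0 ⇒ 0;  out=∅∪out(0)=∅
  fail(2) 'be': from fail(1)=0 chase 'e': 0 ⇒ 14;  out={0}∪out(14)={0}
  fail(3) 'bc': from fail(1)=0 chase 'c': 0 ⇒ 0;  out=∅∪out(0)=∅
  fail(8) 'de': from fail(7)=0 chase 'e': 0 ⇒ 14;  out=∅∪out(14)=∅
  fail(15) 'ea': from fail(14)=0 chase 'a': 0 ⇒ 0;  out={5}∪out(0)={5}
  fail(4) 'bce': from fail(3)=0 chase 'e': 0 ⇒ 14;  out=∅∪out(14)=∅
  fail(9) 'ded': from fail(8)=14 chase 'd': 14→0 ⇒ 7;  out=∅∪out(7)={4}
  fail(13) 'dea': from fail(8)=14 chase 'a': 14 ⇒ 15;  out={3}∪out(15)={3,5}
  fail(5) 'bcea': from fail(4)=14 chase 'a': 14 ⇒ 15;  out=∅∪out(15)={5}
  fail(10) 'dedd': from fail(9)=7 chase 'd': 7→0 ⇒ 7;  out=∅∪out(7)={4}
  fail(6) 'bceae': from fail(5)=15 chase 'e': 15→0 ⇒ 14;  out={1}∪out(14)={1}
  fail(11) 'deddb': from fail(10)=7 chase 'b': 7→0 ⇒ 1;  out=∅∪out(1)=∅
  fail(12) 'deddbe': from fail(11)=1 chase 'e': 1 ⇒ 2;  out={2}∪out(2)={0,2}

Scan:
pos 0 'c': at 0
pos 1 'd': at 7  → match P4@[1:1]
pos 2 'e': at 8
pos 3 'a': at 13  → match P3@[1:3],P5@[2:3]
pos 4 'b': at 1 (fail-walked)
pos 5 'd': at 7 (fail-walked)  → match P4@[5:5]
pos 6 'e': at 8
pos 7 'd': at 9  → match P4@[7:7]
pos 8 'd': at 10  → match P4@[8:8]
pos 9 'b': at 11
pos 10 'e': at 12  → match P0@[9:10],P2@[5:10]
pos 11 'e': at 14 (fail-walked)
pos 12 'b': at 1 (fail-walked)
pos 13 'c': at 3
pos 14 'e': at 4
pos 15 'a': at 5  → match P5@[14:15]
pos 16 'e': at 6  → match P1@[12:16]
pos 17 'e': at 14 (fail-walked)
pos 18 'b': at 1 (fail-walked)
pos 19 'c': at 3
pos 20 'e': at 4
pos 21 'a': at 5  → match P5@[20:21]
pos 22 'e': at 6  → match P1@[18:22]
pos 23 'd': at 7 (fail-walked)  → match P4@[23:23]
pos 24 'b': at 1 (fail-walked)
pos 25 'c': at 3
pos 26 'd': at 7 (fail-walked)  → match P4@[26:26]
pos 27 'd': at 7 (fail-walked)  → match P4@[27:27]
pos 28 'a': at 0 (fail-walked)
pos 29 'a': at 0
pos 30 'b': at 1
pos 31 'e': at 2  → match P0@[30:31]
pos 32 'e': at 14 (fail-walked)
pos 33 'd': at 7 (fail-walked)  → match P4@[33:33]
pos 34 'e': at 8
pos 35 'a': at 13  → match P3@[33:35],P5@[34:35]
pos 36 'b': at 1 (fail-walked)
pos 37 'd': at 7 (fail-walked)  → match P4@[37:37]
pos 38 'c': at 0 (fail-walked)
pos 39 'c': at 0
pos 40 'a': at 0
pos 41 'e': at 14
pos 42 'd': at 7 (fail-walked)  → match P4@[42:42]
pos 43 'd': at 7 (fail-walked)  → match P4@[43:43]
pos 44 'b': at 1 (fail-walked)
pos 45 'c': at 3
pos 46 'e': at 4
pos 47 'a': at 5  → match P5@[46:47]
pos 48 'e': at 6  → match P1@[44:48]
pos 49 'b': at 1 (fail-walked)
pos 50 'a': at 0 (fail-walked)
pos 51 'e': at 14
pos 52 'b': at 1 (fail-walked)
pos 53 'c': at 3
pos 54 'e': at 4
pos 55 'a': at 5  → match P5@[54:55]
pos 56 'e': at 6  → match P1@[52:56]
pos 57 'd': at 7 (fail-walked)  → match P4@[57:57]

Matches: [[1,4],[3,3],[3,5],[5,4],[7,4],[8,4],[10,0],[10,2],[15,5],[16,1],[21,5],[22,1],[23,4],[26,4],[27,4],[31,0],[33,4],[35,3],[35,5],[37,4],[42,4],[43,4],[47,5],[48,1],[55,5],[56,1],[57,4]]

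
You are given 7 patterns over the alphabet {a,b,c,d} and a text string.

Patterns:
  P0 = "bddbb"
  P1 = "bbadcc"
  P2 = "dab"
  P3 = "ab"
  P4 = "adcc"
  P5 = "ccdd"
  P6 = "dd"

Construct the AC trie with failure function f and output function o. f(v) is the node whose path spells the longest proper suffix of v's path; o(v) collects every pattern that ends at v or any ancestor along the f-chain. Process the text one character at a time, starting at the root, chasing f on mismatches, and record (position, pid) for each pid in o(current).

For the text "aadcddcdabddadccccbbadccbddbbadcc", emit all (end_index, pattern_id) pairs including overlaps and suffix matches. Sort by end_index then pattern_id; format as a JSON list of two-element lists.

Build:
Trie nodes:
  0='ε' goto a→14 b→1 c→19 d→11
  1='b' goto b→6 d→2
  2='bd' goto d→3
  3='bdd' goto b→4
  4='bddb' goto b→5
  5='bddbb' goto ·  [P0 ends]
  6='bb' goto a→7
  7='bba' goto d→8
  8='bbad' goto c→9
  9='bbadc' goto c→10
  10='bbadcc' goto ·  [P1 ends]
  11='d' goto a→12 d→23
  12='da' goto b→13
  13='dab' goto ·  [P2 ends]
  14='a' goto b→15 d→16
  15='ab' goto ·  [P3 ends]
  16='ad' goto c→17
  17='adc' goto c→18
  18='adcc' goto ·  [P4 ends]
  19='c' goto c→20
  20='cc' goto d→21
  21='ccd' goto d→22
  22='ccdd' goto ·  [P5 ends]
  23='dd' goto ·  [P6 ends]

BFS fail/out derivation:
  fail(1) 'b': from fail(0)=0 chase 'b': 0 ⇒ 0;  out=∅∪out(0)=∅
  fail(11) 'd': from fail(0)=0 chase 'd': 0 ⇒ 0;  out=∅∪out(0)=∅
  fail(14) 'a': from fail(0)=0 chase 'a': 0 ⇒ 0;  out=∅∪out(0)=∅
  fail(19) 'c': from fail(0)=0 chase 'c': 0 ⇒ 0;  out=∅∪out(0)=∅
  fail(2) 'bd': from fail(1)=0 chase 'd': 0 ⇒ 11;  out=∅∪out(11)=∅
  fail(6) 'bb': from fail(1)=0 chase 'b': 0 ⇒ 1;  out=∅∪out(1)=∅
  fail(12) 'da': from fail(11)=0 chase 'a': 0 ⇒ 14;  out=∅∪out(14)=∅
  fail(15) 'ab': from fail(14)=0 chase 'b': 0 ⇒ 1;  out={3}∪out(1)={3}
  fail(16) 'ad': from fail(14)=0 chase 'd': 0 ⇒ 11;  out=∅∪out(11)=∅
  fail(20) 'cc': from fail(19)=0 chase 'c': 0 ⇒ 19;  out=∅∪out(19)=∅
  fail(23) 'dd': from fail(11)=0 chase 'd': 0 ⇒ 11;  out={6}∪out(11)={6}
  fail(3) 'bdd': from fail(2)=11 chase 'd': 11 ⇒ 23;  out=∅∪out(23)={6}
  fail(7) 'bba': from fail(6)=1 chase 'a': 1→0 ⇒ 14;  out=∅∪out(14)=∅
  fail(13) 'dab': from fail(12)=14 chase 'b': 14 ⇒ 15;  out={2}∪out(15)={2,3}
  fail(17) 'adc': from fail(16)=11 chase 'c': 11→0 ⇒ 19;  out=∅∪out(19)=∅
  fail(21) 'ccd': from fail(20)=19 chase 'd': 19→0 ⇒ 11;  out=∅∪out(11)=∅
  fail(4) 'bddb': from fail(3)=23 chase 'b': 23→11→0 ⇒ 1;  out=∅∪out(1)=∅
  fail(8) 'bbad': from fail(7)=14 chase 'd': 14 ⇒ 16;  out=∅∪out(16)=∅
  fail(18) 'adcc': from fail(17)=19 chase 'c': 19 ⇒ 20;  out={4}∪out(20)={4}
  fail(22) 'ccdd': from fail(21)=11 chase 'd': 11 ⇒ 23;  out={5}∪out(23)={5,6}
  fail(5) 'bddbb': from fail(4)=1 chase 'b': 1 ⇒ 6;  out={0}∪out(6)={0}
  fail(9) 'bbadc': from fail(8)=16 chase 'c': 16 ⇒ 17;  out=∅∪out(17)=∅
  fail(10) 'bbadcc': from fail(9)=17 chase 'c': 17 ⇒ 18;  out={1}∪out(18)={1,4}

Text stream:
i=0 'a': node 0→14
i=1 'a': node 14→14 ·f
i=2 'd': node 14→16
i=3 'c': node 16→17
i=4 'd': node 17→11 ·f
i=5 'd': node 11→23  ** P6@[4:5]
i=6 'c': node 23→19 ·f
i=7 'd': node 19→11 ·f
i=8 'a': node 11→12
i=9 'b': node 12→13  ** P2@[7:9],P3@[8:9]
i=10 'd': node 13→2 ·f
i=11 'd': node 2→3  ** P6@[10:11]
i=12 'a': node 3→12 ·f
i=13 'd': node 12→16 ·f
i=14 'c': node 16→17
i=15 'c': node 17→18  ** P4@[12:15]
i=16 'c': node 18→20 ·f
i=17 'c': node 20→20 ·f
i=18 'b': node 20→1 ·f
i=19 'b': node 1→6
i=20 'a': node 6→7
i=21 'd': node 7→8
i=22 'c': node 8→9
i=23 'c': node 9→10  ** P1@[18:23],P4@[20:23]
i=24 'b': node 10→1 ·f
i=25 'd': node 1→2
i=26 'd': node 2→3  ** P6@[25:26]
i=27 'b': node 3→4
i=28 'b': node 4→5  ** P0@[24:28]
i=29 'a': node 5→7 ·f
i=30 'd': node 7→8
i=31 'c': node 8→9
i=32 'c': node 9→10  ** P1@[27:32],P4@[29:32]

Result: [[5,6],[9,2],[9,3],[11,6],[15,4],[23,1],[23,4],[26,6],[28,0],[32,1],[32,4]]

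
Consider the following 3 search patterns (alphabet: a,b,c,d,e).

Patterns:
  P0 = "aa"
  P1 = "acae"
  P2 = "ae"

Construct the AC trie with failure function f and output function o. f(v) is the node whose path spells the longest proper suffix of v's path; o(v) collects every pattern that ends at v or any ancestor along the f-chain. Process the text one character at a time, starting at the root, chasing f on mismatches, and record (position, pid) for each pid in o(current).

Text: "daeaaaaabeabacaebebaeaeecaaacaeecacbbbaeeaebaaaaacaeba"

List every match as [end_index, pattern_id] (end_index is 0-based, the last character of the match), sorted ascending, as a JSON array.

Build:
Trie (insert patterns):
  n0 'ε': a→1
  n1 'a': a→2 c→3 e→6
  n2 'aa': ·  [P0 ends]
  n3 'ac': a→4
  n4 'aca': e→5
  n5 'acae': ·  [P1 ends]
  n6 'ae': ·  [P2 ends]

Failure links (BFS by depth):
  n1('a'): parent n0 fail=0; on 'a' 0 → fail=0;  out ∅∪∅=∅
  n2('aa'): parent n1 fail=0; on 'a' 0 → fail=1;  out {0}∪∅={0}
  n3('ac'): parent n1 fail=0; on 'c' 0 → fail=0;  out ∅∪∅=∅
  n6('ae'): parent n1 fail=0; on 'e' 0 → fail=0;  out {2}∪∅={2}
  n4('aca'): parent n3 fail=0; on 'a' 0 → fail=1;  out ∅∪∅=∅
  n5('acae'): parent n4 fail=1; on 'e' 1 → fail=6;  out {1}∪{2}={1,2}

Scan:
i=0 'd': node 0→0
i=1 'a': node 0→1
i=2 'e': node 1→6  emit P2@[1:2]
i=3 'a': node 6→1 (via fail)
i=4 'a': node 1→2  emit P0@[3:4]
i=5 'a': node 2→2 (via fail)  emit P0@[4:5]
i=6 'a': node 2→2 (via fail)  emit P0@[5:6]
i=7 'a': node 2→2 (via fail)  emit P0@[6:7]
i=8 'b': node 2→0 (via fail)
i=9 'e': node 0→0
i=10 'a': node 0→1
i=11 'b': node 1→0 (via fail)
i=12 'a': node 0→1
i=13 'c': node 1→3
i=14 'a': node 3→4
i=15 'e': node 4→5  emit P1@[12:15],P2@[14:15]
i=16 'b': node 5→0 (via fail)
i=17 'e': node 0→0
i=18 'b': node 0→0
i=19 'a': node 0→1
i=20 'e': node 1→6  emit P2@[19:20]
i=21 'a': node 6→1 (via fail)
i=22 'e': node 1→6  emit P2@[21:22]
i=23 'e': node 6→0 (via fail)
i=24 'c': node 0→0
i=25 'a': node 0→1
i=26 'a': node 1→2  emit P0@[25:26]
i=27 'a': node 2→2 (via fail)  emit P0@[26:27]
i=28 'c': node 2→3 (via fail)
i=29 'a': node 3→4
i=30 'e': node 4→5  emit P1@[27:30],P2@[29:30]
i=31 'e': node 5→0 (via fail)
i=32 'c': node 0→0
i=33 'a': node 0→1
i=34 'c': node 1→3
i=35 'b': node 3→0 (via fail)
i=36 'b': node 0→0
i=37 'b': node 0→0
i=38 'a': node 0→1
i=39 'e': node 1→6  emit P2@[38:39]
i=40 'e': node 6→0 (via fail)
i=41 'a': node 0→1
i=42 'e': node 1→6  emit P2@[41:42]
i=43 'b': node 6→0 (via fail)
i=44 'a': node 0→1
i=45 'a': node 1→2  emit P0@[44:45]
i=46 'a': node 2→2 (via fail)  emit P0@[45:46]
i=47 'a': node 2→2 (via fail)  emit P0@[46:47]
i=48 'a': node 2→2 (via fail)  emit P0@[47:48]
i=49 'c': node 2→3 (via fail)
i=50 'a': node 3→4
i=51 'e': node 4→5  emit P1@[48:51],P2@[50:51]
i=52 'b': node 5→0 (via fail)
i=53 'a': node 0→1

Matches: [[2,2],[4,0],[5,0],[6,0],[7,0],[15,1],[15,2],[20,2],[22,2],[26,0],[27,0],[30,1],[30,2],[39,2],[42,2],[45,0],[46,0],[47,0],[48,0],[51,1],[51,2]]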